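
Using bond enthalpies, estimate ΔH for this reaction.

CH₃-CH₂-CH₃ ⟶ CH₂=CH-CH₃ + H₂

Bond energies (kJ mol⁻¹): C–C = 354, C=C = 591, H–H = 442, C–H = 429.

Bonds broken (reactants):
  C–C: 2 × 354 = 708
  C–H: 8 × 429 = 3432
  Σ(broken) = 4140 kJ
Bonds formed (products):
  C–C: 1 × 354 = 354
  C–H: 6 × 429 = 2574
  C=C: 1 × 591 = 591
  H–H: 1 × 442 = 442
  Σ(formed) = 3961 kJ
ΔH = Σ(broken) − Σ(formed) = 4140 − 3961 = +179 kJ

ΔH ≈ +179 kJ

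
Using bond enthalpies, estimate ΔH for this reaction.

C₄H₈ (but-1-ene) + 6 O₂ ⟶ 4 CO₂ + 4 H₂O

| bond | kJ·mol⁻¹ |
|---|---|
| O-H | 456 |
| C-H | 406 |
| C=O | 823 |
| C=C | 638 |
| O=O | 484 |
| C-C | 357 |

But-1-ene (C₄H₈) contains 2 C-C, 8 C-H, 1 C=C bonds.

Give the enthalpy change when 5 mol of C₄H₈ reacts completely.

Bonds broken (reactants):
  C-C: 2 × 357 = 714
  C-H: 8 × 406 = 3248
  C=C: 1 × 638 = 638
  O=O: 6 × 484 = 2904
  Σ(broken) = 7504 kJ
Bonds formed (products):
  C=O: 8 × 823 = 6584
  O-H: 8 × 456 = 3648
  Σ(formed) = 10232 kJ
ΔH = Σ(broken) − Σ(formed) = 7504 − 10232 = −2728 kJ
For 5× the reaction as written: 5 × (−2728) = −13640 kJ

ΔH = −13640 kJ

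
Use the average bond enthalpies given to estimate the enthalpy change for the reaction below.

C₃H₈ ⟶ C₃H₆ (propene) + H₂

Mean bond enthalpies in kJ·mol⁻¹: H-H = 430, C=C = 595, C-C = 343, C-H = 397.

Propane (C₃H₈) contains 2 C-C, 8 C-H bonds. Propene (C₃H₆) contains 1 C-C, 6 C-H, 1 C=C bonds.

ΔH ≈ +112 kJ

Bonds broken (reactants):
  C-C: 2 × 343 = 686
  C-H: 8 × 397 = 3176
  Σ(broken) = 3862 kJ
Bonds formed (products):
  C-C: 1 × 343 = 343
  C-H: 6 × 397 = 2382
  C=C: 1 × 595 = 595
  H-H: 1 × 430 = 430
  Σ(formed) = 3750 kJ
ΔH = Σ(broken) − Σ(formed) = 3862 − 3750 = +112 kJ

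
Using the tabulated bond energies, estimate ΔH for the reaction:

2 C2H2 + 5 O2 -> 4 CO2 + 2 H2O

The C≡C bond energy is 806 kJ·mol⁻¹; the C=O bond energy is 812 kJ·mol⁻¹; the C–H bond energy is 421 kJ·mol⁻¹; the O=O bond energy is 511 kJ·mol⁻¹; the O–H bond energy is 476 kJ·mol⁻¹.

ΔH ≈ −2549 kJ

Bonds broken (reactants):
  C≡C: 2 × 806 = 1612
  C–H: 4 × 421 = 1684
  O=O: 5 × 511 = 2555
  Σ(broken) = 5851 kJ
Bonds formed (products):
  C=O: 8 × 812 = 6496
  O–H: 4 × 476 = 1904
  Σ(formed) = 8400 kJ
ΔH = Σ(broken) − Σ(formed) = 5851 − 8400 = −2549 kJ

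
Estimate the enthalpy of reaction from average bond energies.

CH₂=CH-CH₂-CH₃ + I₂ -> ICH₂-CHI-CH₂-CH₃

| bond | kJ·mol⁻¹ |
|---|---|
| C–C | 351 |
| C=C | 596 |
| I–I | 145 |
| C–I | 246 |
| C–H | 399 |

Bonds broken (reactants):
  C–C: 2 × 351 = 702
  C–H: 8 × 399 = 3192
  C=C: 1 × 596 = 596
  I–I: 1 × 145 = 145
  Σ(broken) = 4635 kJ
Bonds formed (products):
  C–C: 3 × 351 = 1053
  C–H: 8 × 399 = 3192
  C–I: 2 × 246 = 492
  Σ(formed) = 4737 kJ
ΔH = Σ(broken) − Σ(formed) = 4635 − 4737 = −102 kJ

ΔH ≈ −102 kJ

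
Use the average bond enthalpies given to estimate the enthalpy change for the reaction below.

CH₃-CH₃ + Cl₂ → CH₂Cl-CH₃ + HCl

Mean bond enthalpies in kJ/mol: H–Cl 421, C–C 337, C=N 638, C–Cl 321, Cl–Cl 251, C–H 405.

ΔH ≈ −86 kJ

Bonds broken (reactants):
  C–C: 1 × 337 = 337
  C–H: 6 × 405 = 2430
  Cl–Cl: 1 × 251 = 251
  Σ(broken) = 3018 kJ
Bonds formed (products):
  C–C: 1 × 337 = 337
  C–Cl: 1 × 321 = 321
  C–H: 5 × 405 = 2025
  H–Cl: 1 × 421 = 421
  Σ(formed) = 3104 kJ
ΔH = Σ(broken) − Σ(formed) = 3018 − 3104 = −86 kJ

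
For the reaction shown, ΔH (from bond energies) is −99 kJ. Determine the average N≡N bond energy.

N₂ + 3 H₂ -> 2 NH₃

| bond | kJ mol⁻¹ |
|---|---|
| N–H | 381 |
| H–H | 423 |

D(N≡N) ≈ 918 kJ/mol

Let D be the N≡N bond energy.
Σ(broken) = 3×423 + 1×D = 1269 + D
Σ(formed) = 6×381 = 2286
ΔH = Σ(broken) − Σ(formed) = (1269 + D) − (2286) = −1017 + D
Setting this equal to −99 kJ gives D = 918 kJ/mol.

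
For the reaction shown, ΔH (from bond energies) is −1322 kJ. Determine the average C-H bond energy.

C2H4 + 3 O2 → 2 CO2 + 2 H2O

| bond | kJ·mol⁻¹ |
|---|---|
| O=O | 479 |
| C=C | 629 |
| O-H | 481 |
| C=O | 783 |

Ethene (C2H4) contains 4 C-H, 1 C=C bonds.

Let D be the C-H bond energy.
Σ(broken) = 4×D + 1×629 + 3×479 = 2066 + 4D
Σ(formed) = 4×783 + 4×481 = 5056
ΔH = Σ(broken) − Σ(formed) = (2066 + 4D) − (5056) = −2990 + 4D
Setting this equal to −1322 kJ gives 4D = 1668, so D = 417 kJ/mol.

D(C-H) ≈ 417 kJ/mol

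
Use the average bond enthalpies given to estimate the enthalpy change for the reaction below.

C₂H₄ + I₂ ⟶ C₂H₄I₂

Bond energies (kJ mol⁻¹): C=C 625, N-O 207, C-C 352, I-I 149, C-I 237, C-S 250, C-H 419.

Bonds broken (reactants):
  C-H: 4 × 419 = 1676
  C=C: 1 × 625 = 625
  I-I: 1 × 149 = 149
  Σ(broken) = 2450 kJ
Bonds formed (products):
  C-C: 1 × 352 = 352
  C-H: 4 × 419 = 1676
  C-I: 2 × 237 = 474
  Σ(formed) = 2502 kJ
ΔH = Σ(broken) − Σ(formed) = 2450 − 2502 = −52 kJ

ΔH ≈ −52 kJ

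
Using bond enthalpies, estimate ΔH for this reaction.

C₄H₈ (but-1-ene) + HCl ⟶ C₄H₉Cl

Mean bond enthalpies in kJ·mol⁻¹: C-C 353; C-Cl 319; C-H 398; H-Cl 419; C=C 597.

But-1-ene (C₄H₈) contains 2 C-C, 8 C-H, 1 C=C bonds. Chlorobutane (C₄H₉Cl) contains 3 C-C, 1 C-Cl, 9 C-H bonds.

ΔH ≈ −54 kJ

Bonds broken (reactants):
  C-C: 2 × 353 = 706
  C-H: 8 × 398 = 3184
  C=C: 1 × 597 = 597
  H-Cl: 1 × 419 = 419
  Σ(broken) = 4906 kJ
Bonds formed (products):
  C-C: 3 × 353 = 1059
  C-Cl: 1 × 319 = 319
  C-H: 9 × 398 = 3582
  Σ(formed) = 4960 kJ
ΔH = Σ(broken) − Σ(formed) = 4906 − 4960 = −54 kJ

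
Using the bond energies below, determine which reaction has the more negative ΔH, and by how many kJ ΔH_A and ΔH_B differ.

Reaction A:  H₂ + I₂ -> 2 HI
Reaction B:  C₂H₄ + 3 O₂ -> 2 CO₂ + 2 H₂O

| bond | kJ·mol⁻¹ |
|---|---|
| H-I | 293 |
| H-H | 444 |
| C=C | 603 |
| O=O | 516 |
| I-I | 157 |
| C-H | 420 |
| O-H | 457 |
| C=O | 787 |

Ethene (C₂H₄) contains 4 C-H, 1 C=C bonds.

Reaction B, by 1160 kJ

Reaction A:
  Bonds broken (reactants):
    H-H: 1 × 444 = 444
    I-I: 1 × 157 = 157
    Σ(broken) = 601 kJ
  Bonds formed (products):
    H-I: 2 × 293 = 586
    Σ(formed) = 586 kJ
  ΔH_A = 601 − 586 = +15 kJ
Reaction B:
  Bonds broken (reactants):
    C-H: 4 × 420 = 1680
    C=C: 1 × 603 = 603
    O=O: 3 × 516 = 1548
    Σ(broken) = 3831 kJ
  Bonds formed (products):
    C=O: 4 × 787 = 3148
    O-H: 4 × 457 = 1828
    Σ(formed) = 4976 kJ
  ΔH_B = 3831 − 4976 = −1145 kJ
ΔH_A − ΔH_B = +1160 kJ, so reaction B has the more negative ΔH; |ΔH_A − ΔH_B| = 1160 kJ.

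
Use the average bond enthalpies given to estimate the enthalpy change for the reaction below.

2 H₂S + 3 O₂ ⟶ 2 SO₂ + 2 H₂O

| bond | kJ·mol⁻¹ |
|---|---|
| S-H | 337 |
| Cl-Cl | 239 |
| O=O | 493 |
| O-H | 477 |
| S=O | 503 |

Bonds broken (reactants):
  O=O: 3 × 493 = 1479
  S-H: 4 × 337 = 1348
  Σ(broken) = 2827 kJ
Bonds formed (products):
  O-H: 4 × 477 = 1908
  S=O: 4 × 503 = 2012
  Σ(formed) = 3920 kJ
ΔH = Σ(broken) − Σ(formed) = 2827 − 3920 = −1093 kJ

ΔH ≈ −1093 kJ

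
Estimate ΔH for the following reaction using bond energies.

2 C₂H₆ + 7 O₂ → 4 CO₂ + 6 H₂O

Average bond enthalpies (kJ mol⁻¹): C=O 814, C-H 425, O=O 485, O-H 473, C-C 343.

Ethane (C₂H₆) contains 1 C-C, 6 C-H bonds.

ΔH ≈ −3007 kJ

Bonds broken (reactants):
  C-C: 2 × 343 = 686
  C-H: 12 × 425 = 5100
  O=O: 7 × 485 = 3395
  Σ(broken) = 9181 kJ
Bonds formed (products):
  C=O: 8 × 814 = 6512
  O-H: 12 × 473 = 5676
  Σ(formed) = 12188 kJ
ΔH = Σ(broken) − Σ(formed) = 9181 − 12188 = −3007 kJ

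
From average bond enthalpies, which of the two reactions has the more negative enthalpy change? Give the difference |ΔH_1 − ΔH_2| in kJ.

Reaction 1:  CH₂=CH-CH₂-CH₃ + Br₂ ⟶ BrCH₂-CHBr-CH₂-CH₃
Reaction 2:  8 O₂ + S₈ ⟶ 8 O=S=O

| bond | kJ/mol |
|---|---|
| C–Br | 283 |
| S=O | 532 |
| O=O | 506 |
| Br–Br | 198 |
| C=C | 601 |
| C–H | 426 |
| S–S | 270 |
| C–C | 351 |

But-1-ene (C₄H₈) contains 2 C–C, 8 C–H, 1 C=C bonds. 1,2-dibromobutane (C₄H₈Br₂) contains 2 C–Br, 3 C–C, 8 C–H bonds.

Reaction 2, by 2186 kJ

Reaction 1:
  Bonds broken (reactants):
    Br–Br: 1 × 198 = 198
    C–C: 2 × 351 = 702
    C–H: 8 × 426 = 3408
    C=C: 1 × 601 = 601
    Σ(broken) = 4909 kJ
  Bonds formed (products):
    C–Br: 2 × 283 = 566
    C–C: 3 × 351 = 1053
    C–H: 8 × 426 = 3408
    Σ(formed) = 5027 kJ
  ΔH_1 = 4909 − 5027 = −118 kJ
Reaction 2:
  Bonds broken (reactants):
    O=O: 8 × 506 = 4048
    S–S: 8 × 270 = 2160
    Σ(broken) = 6208 kJ
  Bonds formed (products):
    S=O: 16 × 532 = 8512
    Σ(formed) = 8512 kJ
  ΔH_2 = 6208 − 8512 = −2304 kJ
ΔH_1 − ΔH_2 = +2186 kJ, so reaction 2 has the more negative ΔH; |ΔH_1 − ΔH_2| = 2186 kJ.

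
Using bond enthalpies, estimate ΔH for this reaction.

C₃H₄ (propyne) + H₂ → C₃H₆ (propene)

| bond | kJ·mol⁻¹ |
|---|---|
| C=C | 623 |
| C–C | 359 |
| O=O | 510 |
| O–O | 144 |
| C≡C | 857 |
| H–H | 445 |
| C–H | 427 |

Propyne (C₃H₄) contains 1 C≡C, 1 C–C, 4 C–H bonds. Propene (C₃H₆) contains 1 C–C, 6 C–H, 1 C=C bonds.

Bonds broken (reactants):
  C≡C: 1 × 857 = 857
  C–C: 1 × 359 = 359
  C–H: 4 × 427 = 1708
  H–H: 1 × 445 = 445
  Σ(broken) = 3369 kJ
Bonds formed (products):
  C–C: 1 × 359 = 359
  C–H: 6 × 427 = 2562
  C=C: 1 × 623 = 623
  Σ(formed) = 3544 kJ
ΔH = Σ(broken) − Σ(formed) = 3369 − 3544 = −175 kJ

ΔH ≈ −175 kJ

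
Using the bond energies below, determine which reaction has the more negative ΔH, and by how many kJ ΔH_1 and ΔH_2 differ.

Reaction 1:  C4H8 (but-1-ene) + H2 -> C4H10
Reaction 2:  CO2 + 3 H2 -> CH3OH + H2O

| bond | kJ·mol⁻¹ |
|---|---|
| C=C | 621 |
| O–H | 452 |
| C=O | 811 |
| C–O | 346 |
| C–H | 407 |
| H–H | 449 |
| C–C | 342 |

Reaction 1:
  Bonds broken (reactants):
    C–C: 2 × 342 = 684
    C–H: 8 × 407 = 3256
    C=C: 1 × 621 = 621
    H–H: 1 × 449 = 449
    Σ(broken) = 5010 kJ
  Bonds formed (products):
    C–C: 3 × 342 = 1026
    C–H: 10 × 407 = 4070
    Σ(formed) = 5096 kJ
  ΔH_1 = 5010 − 5096 = −86 kJ
Reaction 2:
  Bonds broken (reactants):
    C=O: 2 × 811 = 1622
    H–H: 3 × 449 = 1347
    Σ(broken) = 2969 kJ
  Bonds formed (products):
    C–H: 3 × 407 = 1221
    C–O: 1 × 346 = 346
    O–H: 3 × 452 = 1356
    Σ(formed) = 2923 kJ
  ΔH_2 = 2969 − 2923 = +46 kJ
ΔH_1 − ΔH_2 = −132 kJ, so reaction 1 has the more negative ΔH; |ΔH_1 − ΔH_2| = 132 kJ.

Reaction 1, by 132 kJ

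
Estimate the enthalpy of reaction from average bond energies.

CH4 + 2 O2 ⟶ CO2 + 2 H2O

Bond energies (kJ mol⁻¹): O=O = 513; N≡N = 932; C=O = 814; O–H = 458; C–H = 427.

ΔH ≈ −726 kJ

Bonds broken (reactants):
  C–H: 4 × 427 = 1708
  O=O: 2 × 513 = 1026
  Σ(broken) = 2734 kJ
Bonds formed (products):
  C=O: 2 × 814 = 1628
  O–H: 4 × 458 = 1832
  Σ(formed) = 3460 kJ
ΔH = Σ(broken) − Σ(formed) = 2734 − 3460 = −726 kJ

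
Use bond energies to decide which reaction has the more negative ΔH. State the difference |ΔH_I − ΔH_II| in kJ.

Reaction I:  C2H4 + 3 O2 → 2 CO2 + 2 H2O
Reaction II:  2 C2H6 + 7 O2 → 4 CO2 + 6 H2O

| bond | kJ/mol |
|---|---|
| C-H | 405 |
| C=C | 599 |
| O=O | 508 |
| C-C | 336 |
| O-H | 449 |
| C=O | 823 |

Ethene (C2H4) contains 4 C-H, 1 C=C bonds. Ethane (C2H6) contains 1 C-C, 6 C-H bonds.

Reaction I:
  Bonds broken (reactants):
    C-H: 4 × 405 = 1620
    C=C: 1 × 599 = 599
    O=O: 3 × 508 = 1524
    Σ(broken) = 3743 kJ
  Bonds formed (products):
    C=O: 4 × 823 = 3292
    O-H: 4 × 449 = 1796
    Σ(formed) = 5088 kJ
  ΔH_I = 3743 − 5088 = −1345 kJ
Reaction II:
  Bonds broken (reactants):
    C-C: 2 × 336 = 672
    C-H: 12 × 405 = 4860
    O=O: 7 × 508 = 3556
    Σ(broken) = 9088 kJ
  Bonds formed (products):
    C=O: 8 × 823 = 6584
    O-H: 12 × 449 = 5388
    Σ(formed) = 11972 kJ
  ΔH_II = 9088 − 11972 = −2884 kJ
ΔH_I − ΔH_II = +1539 kJ, so reaction II has the more negative ΔH; |ΔH_I − ΔH_II| = 1539 kJ.

Reaction II, by 1539 kJ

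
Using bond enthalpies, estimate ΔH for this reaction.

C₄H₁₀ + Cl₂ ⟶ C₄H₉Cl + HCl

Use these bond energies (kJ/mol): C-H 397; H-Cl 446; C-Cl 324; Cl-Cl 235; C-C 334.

Bonds broken (reactants):
  C-C: 3 × 334 = 1002
  C-H: 10 × 397 = 3970
  Cl-Cl: 1 × 235 = 235
  Σ(broken) = 5207 kJ
Bonds formed (products):
  C-C: 3 × 334 = 1002
  C-Cl: 1 × 324 = 324
  C-H: 9 × 397 = 3573
  H-Cl: 1 × 446 = 446
  Σ(formed) = 5345 kJ
ΔH = Σ(broken) − Σ(formed) = 5207 − 5345 = −138 kJ

ΔH ≈ −138 kJ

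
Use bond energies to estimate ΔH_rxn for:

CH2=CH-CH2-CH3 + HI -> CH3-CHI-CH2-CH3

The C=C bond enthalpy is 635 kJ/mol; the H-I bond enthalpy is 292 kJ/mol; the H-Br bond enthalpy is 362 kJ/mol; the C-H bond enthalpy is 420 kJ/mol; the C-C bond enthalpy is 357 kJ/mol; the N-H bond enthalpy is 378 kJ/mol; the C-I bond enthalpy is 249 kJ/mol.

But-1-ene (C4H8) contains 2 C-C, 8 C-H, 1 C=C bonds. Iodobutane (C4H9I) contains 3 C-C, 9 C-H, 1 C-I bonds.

ΔH ≈ −99 kJ

Bonds broken (reactants):
  C-C: 2 × 357 = 714
  C-H: 8 × 420 = 3360
  C=C: 1 × 635 = 635
  H-I: 1 × 292 = 292
  Σ(broken) = 5001 kJ
Bonds formed (products):
  C-C: 3 × 357 = 1071
  C-H: 9 × 420 = 3780
  C-I: 1 × 249 = 249
  Σ(formed) = 5100 kJ
ΔH = Σ(broken) − Σ(formed) = 5001 − 5100 = −99 kJ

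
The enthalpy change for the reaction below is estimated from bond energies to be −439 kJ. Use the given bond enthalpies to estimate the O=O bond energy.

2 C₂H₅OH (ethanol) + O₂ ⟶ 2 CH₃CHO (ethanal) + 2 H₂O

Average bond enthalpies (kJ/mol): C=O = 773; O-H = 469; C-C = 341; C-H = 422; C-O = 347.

D(O=O) ≈ 507 kJ/mol

Let D be the O=O bond energy.
Σ(broken) = 2×341 + 10×422 + 2×347 + 2×469 + 1×D = 6534 + D
Σ(formed) = 2×341 + 8×422 + 2×773 + 4×469 = 7480
ΔH = Σ(broken) − Σ(formed) = (6534 + D) − (7480) = −946 + D
Setting this equal to −439 kJ gives D = 507 kJ/mol.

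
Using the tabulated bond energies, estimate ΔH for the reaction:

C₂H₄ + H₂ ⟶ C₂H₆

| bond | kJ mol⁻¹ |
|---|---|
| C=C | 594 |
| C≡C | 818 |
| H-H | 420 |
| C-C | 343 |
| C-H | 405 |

Bonds broken (reactants):
  C-H: 4 × 405 = 1620
  C=C: 1 × 594 = 594
  H-H: 1 × 420 = 420
  Σ(broken) = 2634 kJ
Bonds formed (products):
  C-C: 1 × 343 = 343
  C-H: 6 × 405 = 2430
  Σ(formed) = 2773 kJ
ΔH = Σ(broken) − Σ(formed) = 2634 − 2773 = −139 kJ

ΔH ≈ −139 kJ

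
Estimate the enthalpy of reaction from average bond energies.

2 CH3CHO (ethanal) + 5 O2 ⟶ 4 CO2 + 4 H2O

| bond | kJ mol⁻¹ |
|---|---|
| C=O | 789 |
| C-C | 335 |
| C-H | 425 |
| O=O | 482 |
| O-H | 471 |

Bonds broken (reactants):
  C-C: 2 × 335 = 670
  C-H: 8 × 425 = 3400
  C=O: 2 × 789 = 1578
  O=O: 5 × 482 = 2410
  Σ(broken) = 8058 kJ
Bonds formed (products):
  C=O: 8 × 789 = 6312
  O-H: 8 × 471 = 3768
  Σ(formed) = 10080 kJ
ΔH = Σ(broken) − Σ(formed) = 8058 − 10080 = −2022 kJ

ΔH ≈ −2022 kJ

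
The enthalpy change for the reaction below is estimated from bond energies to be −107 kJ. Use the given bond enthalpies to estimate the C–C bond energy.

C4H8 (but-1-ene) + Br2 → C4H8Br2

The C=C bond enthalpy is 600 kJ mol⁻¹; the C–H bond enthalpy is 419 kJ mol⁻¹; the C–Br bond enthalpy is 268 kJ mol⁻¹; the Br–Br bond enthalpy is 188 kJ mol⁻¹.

D(C–C) ≈ 359 kJ/mol

Let D be the C–C bond energy.
Σ(broken) = 1×188 + 2×D + 8×419 + 1×600 = 4140 + 2D
Σ(formed) = 2×268 + 3×D + 8×419 = 3888 + 3D
ΔH = Σ(broken) − Σ(formed) = (4140 + 2D) − (3888 + 3D) = +252 − D
Setting this equal to −107 kJ gives D = 359 kJ/mol.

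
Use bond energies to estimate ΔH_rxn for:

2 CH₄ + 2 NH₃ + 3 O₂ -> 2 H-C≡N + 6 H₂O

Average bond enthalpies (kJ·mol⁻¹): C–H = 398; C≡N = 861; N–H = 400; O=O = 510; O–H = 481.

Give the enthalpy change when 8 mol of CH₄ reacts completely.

ΔH = −4704 kJ

Bonds broken (reactants):
  C–H: 8 × 398 = 3184
  N–H: 6 × 400 = 2400
  O=O: 3 × 510 = 1530
  Σ(broken) = 7114 kJ
Bonds formed (products):
  C≡N: 2 × 861 = 1722
  C–H: 2 × 398 = 796
  O–H: 12 × 481 = 5772
  Σ(formed) = 8290 kJ
ΔH = Σ(broken) − Σ(formed) = 7114 − 8290 = −1176 kJ
For 4× the reaction as written: 4 × (−1176) = −4704 kJ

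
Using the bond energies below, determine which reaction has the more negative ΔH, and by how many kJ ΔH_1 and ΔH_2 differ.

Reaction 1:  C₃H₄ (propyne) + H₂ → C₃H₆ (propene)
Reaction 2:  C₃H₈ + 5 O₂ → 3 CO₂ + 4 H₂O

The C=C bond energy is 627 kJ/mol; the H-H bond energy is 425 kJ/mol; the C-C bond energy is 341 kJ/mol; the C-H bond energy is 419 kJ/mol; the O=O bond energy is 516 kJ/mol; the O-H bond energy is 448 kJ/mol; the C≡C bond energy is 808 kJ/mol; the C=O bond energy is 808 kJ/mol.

Reaction 2, by 1586 kJ

Reaction 1:
  Bonds broken (reactants):
    C≡C: 1 × 808 = 808
    C-C: 1 × 341 = 341
    C-H: 4 × 419 = 1676
    H-H: 1 × 425 = 425
    Σ(broken) = 3250 kJ
  Bonds formed (products):
    C-C: 1 × 341 = 341
    C-H: 6 × 419 = 2514
    C=C: 1 × 627 = 627
    Σ(formed) = 3482 kJ
  ΔH_1 = 3250 − 3482 = −232 kJ
Reaction 2:
  Bonds broken (reactants):
    C-C: 2 × 341 = 682
    C-H: 8 × 419 = 3352
    O=O: 5 × 516 = 2580
    Σ(broken) = 6614 kJ
  Bonds formed (products):
    C=O: 6 × 808 = 4848
    O-H: 8 × 448 = 3584
    Σ(formed) = 8432 kJ
  ΔH_2 = 6614 − 8432 = −1818 kJ
ΔH_1 − ΔH_2 = +1586 kJ, so reaction 2 has the more negative ΔH; |ΔH_1 − ΔH_2| = 1586 kJ.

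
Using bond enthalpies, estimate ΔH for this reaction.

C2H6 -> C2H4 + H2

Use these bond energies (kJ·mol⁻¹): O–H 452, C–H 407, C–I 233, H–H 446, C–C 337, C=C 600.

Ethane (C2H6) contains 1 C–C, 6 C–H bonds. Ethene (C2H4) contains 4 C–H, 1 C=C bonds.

Bonds broken (reactants):
  C–C: 1 × 337 = 337
  C–H: 6 × 407 = 2442
  Σ(broken) = 2779 kJ
Bonds formed (products):
  C–H: 4 × 407 = 1628
  C=C: 1 × 600 = 600
  H–H: 1 × 446 = 446
  Σ(formed) = 2674 kJ
ΔH = Σ(broken) − Σ(formed) = 2779 − 2674 = +105 kJ

ΔH ≈ +105 kJ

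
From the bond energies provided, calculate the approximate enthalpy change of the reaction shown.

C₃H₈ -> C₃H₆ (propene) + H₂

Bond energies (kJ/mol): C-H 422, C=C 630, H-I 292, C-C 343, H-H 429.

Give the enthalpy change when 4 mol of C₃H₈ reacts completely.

Bonds broken (reactants):
  C-C: 2 × 343 = 686
  C-H: 8 × 422 = 3376
  Σ(broken) = 4062 kJ
Bonds formed (products):
  C-C: 1 × 343 = 343
  C-H: 6 × 422 = 2532
  C=C: 1 × 630 = 630
  H-H: 1 × 429 = 429
  Σ(formed) = 3934 kJ
ΔH = Σ(broken) − Σ(formed) = 4062 − 3934 = +128 kJ
For 4× the reaction as written: 4 × (+128) = +512 kJ

ΔH = +512 kJ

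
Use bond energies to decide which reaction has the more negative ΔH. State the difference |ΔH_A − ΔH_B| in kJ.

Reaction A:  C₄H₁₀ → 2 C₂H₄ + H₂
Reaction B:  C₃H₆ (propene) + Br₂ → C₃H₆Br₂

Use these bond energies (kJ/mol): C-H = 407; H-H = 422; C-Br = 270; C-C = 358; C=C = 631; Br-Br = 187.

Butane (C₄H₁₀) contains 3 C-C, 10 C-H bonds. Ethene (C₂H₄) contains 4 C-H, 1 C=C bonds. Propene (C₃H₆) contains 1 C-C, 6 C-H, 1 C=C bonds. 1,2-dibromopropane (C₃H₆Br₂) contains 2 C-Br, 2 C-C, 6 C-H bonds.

Reaction A:
  Bonds broken (reactants):
    C-C: 3 × 358 = 1074
    C-H: 10 × 407 = 4070
    Σ(broken) = 5144 kJ
  Bonds formed (products):
    C-H: 8 × 407 = 3256
    C=C: 2 × 631 = 1262
    H-H: 1 × 422 = 422
    Σ(formed) = 4940 kJ
  ΔH_A = 5144 − 4940 = +204 kJ
Reaction B:
  Bonds broken (reactants):
    Br-Br: 1 × 187 = 187
    C-C: 1 × 358 = 358
    C-H: 6 × 407 = 2442
    C=C: 1 × 631 = 631
    Σ(broken) = 3618 kJ
  Bonds formed (products):
    C-Br: 2 × 270 = 540
    C-C: 2 × 358 = 716
    C-H: 6 × 407 = 2442
    Σ(formed) = 3698 kJ
  ΔH_B = 3618 − 3698 = −80 kJ
ΔH_A − ΔH_B = +284 kJ, so reaction B has the more negative ΔH; |ΔH_A − ΔH_B| = 284 kJ.

Reaction B, by 284 kJ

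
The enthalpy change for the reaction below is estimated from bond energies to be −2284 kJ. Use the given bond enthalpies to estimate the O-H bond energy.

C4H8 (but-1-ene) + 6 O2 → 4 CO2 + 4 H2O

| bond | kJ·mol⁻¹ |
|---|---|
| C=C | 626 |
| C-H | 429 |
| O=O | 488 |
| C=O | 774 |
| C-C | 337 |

Let D be the O-H bond energy.
Σ(broken) = 2×337 + 8×429 + 1×626 + 6×488 = 7660
Σ(formed) = 8×774 + 8×D = 6192 + 8D
ΔH = Σ(broken) − Σ(formed) = (7660) − (6192 + 8D) = +1468 − 8D
Setting this equal to −2284 kJ gives 8D = 3752, so D = 469 kJ/mol.

D(O-H) ≈ 469 kJ/mol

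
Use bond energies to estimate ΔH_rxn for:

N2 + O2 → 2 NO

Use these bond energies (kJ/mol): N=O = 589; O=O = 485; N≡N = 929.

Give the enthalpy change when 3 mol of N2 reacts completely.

Bonds broken (reactants):
  N≡N: 1 × 929 = 929
  O=O: 1 × 485 = 485
  Σ(broken) = 1414 kJ
Bonds formed (products):
  N=O: 2 × 589 = 1178
  Σ(formed) = 1178 kJ
ΔH = Σ(broken) − Σ(formed) = 1414 − 1178 = +236 kJ
For 3× the reaction as written: 3 × (+236) = +708 kJ

ΔH = +708 kJ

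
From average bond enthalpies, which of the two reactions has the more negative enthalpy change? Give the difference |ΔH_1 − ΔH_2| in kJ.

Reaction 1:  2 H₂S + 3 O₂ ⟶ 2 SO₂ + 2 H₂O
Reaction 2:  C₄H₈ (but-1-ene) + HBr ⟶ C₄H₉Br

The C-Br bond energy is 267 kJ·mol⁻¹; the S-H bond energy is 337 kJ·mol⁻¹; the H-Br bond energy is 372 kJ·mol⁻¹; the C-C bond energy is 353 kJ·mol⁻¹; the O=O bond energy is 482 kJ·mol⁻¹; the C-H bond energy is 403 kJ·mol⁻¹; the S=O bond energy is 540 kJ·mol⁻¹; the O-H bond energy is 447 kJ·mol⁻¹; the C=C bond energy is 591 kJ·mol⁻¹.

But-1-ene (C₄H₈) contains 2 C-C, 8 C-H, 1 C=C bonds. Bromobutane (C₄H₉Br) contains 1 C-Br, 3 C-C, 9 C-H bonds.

Reaction 1, by 1094 kJ

Reaction 1:
  Bonds broken (reactants):
    O=O: 3 × 482 = 1446
    S-H: 4 × 337 = 1348
    Σ(broken) = 2794 kJ
  Bonds formed (products):
    O-H: 4 × 447 = 1788
    S=O: 4 × 540 = 2160
    Σ(formed) = 3948 kJ
  ΔH_1 = 2794 − 3948 = −1154 kJ
Reaction 2:
  Bonds broken (reactants):
    C-C: 2 × 353 = 706
    C-H: 8 × 403 = 3224
    C=C: 1 × 591 = 591
    H-Br: 1 × 372 = 372
    Σ(broken) = 4893 kJ
  Bonds formed (products):
    C-Br: 1 × 267 = 267
    C-C: 3 × 353 = 1059
    C-H: 9 × 403 = 3627
    Σ(formed) = 4953 kJ
  ΔH_2 = 4893 − 4953 = −60 kJ
ΔH_1 − ΔH_2 = −1094 kJ, so reaction 1 has the more negative ΔH; |ΔH_1 − ΔH_2| = 1094 kJ.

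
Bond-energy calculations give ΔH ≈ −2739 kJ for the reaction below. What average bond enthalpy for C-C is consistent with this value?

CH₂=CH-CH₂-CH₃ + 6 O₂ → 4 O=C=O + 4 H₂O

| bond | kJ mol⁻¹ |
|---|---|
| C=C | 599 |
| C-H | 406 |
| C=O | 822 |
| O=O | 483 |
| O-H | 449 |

Let D be the C-C bond energy.
Σ(broken) = 2×D + 8×406 + 1×599 + 6×483 = 6745 + 2D
Σ(formed) = 8×822 + 8×449 = 10168
ΔH = Σ(broken) − Σ(formed) = (6745 + 2D) − (10168) = −3423 + 2D
Setting this equal to −2739 kJ gives 2D = 684, so D = 342 kJ/mol.

D(C-C) ≈ 342 kJ/mol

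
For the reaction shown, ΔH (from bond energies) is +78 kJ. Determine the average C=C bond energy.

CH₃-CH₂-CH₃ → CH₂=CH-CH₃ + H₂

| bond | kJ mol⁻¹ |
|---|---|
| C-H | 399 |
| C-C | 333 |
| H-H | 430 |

D(C=C) ≈ 623 kJ/mol

Let D be the C=C bond energy.
Σ(broken) = 2×333 + 8×399 = 3858
Σ(formed) = 1×333 + 6×399 + 1×D + 1×430 = 3157 + D
ΔH = Σ(broken) − Σ(formed) = (3858) − (3157 + D) = +701 − D
Setting this equal to +78 kJ gives D = 623 kJ/mol.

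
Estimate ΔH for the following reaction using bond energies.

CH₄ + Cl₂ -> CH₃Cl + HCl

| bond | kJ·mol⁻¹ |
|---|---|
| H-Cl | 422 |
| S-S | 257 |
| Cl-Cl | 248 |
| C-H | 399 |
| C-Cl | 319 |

Bonds broken (reactants):
  C-H: 4 × 399 = 1596
  Cl-Cl: 1 × 248 = 248
  Σ(broken) = 1844 kJ
Bonds formed (products):
  C-Cl: 1 × 319 = 319
  C-H: 3 × 399 = 1197
  H-Cl: 1 × 422 = 422
  Σ(formed) = 1938 kJ
ΔH = Σ(broken) − Σ(formed) = 1844 − 1938 = −94 kJ

ΔH ≈ −94 kJ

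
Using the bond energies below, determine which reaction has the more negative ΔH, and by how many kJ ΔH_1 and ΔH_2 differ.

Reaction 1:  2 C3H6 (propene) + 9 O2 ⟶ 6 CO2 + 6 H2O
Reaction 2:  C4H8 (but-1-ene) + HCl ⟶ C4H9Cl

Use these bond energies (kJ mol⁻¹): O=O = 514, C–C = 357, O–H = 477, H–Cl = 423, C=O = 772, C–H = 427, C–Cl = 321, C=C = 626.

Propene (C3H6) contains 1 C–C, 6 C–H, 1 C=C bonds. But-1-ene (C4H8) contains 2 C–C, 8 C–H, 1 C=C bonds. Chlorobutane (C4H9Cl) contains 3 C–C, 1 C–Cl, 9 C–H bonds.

Reaction 1:
  Bonds broken (reactants):
    C–C: 2 × 357 = 714
    C–H: 12 × 427 = 5124
    C=C: 2 × 626 = 1252
    O=O: 9 × 514 = 4626
    Σ(broken) = 11716 kJ
  Bonds formed (products):
    C=O: 12 × 772 = 9264
    O–H: 12 × 477 = 5724
    Σ(formed) = 14988 kJ
  ΔH_1 = 11716 − 14988 = −3272 kJ
Reaction 2:
  Bonds broken (reactants):
    C–C: 2 × 357 = 714
    C–H: 8 × 427 = 3416
    C=C: 1 × 626 = 626
    H–Cl: 1 × 423 = 423
    Σ(broken) = 5179 kJ
  Bonds formed (products):
    C–C: 3 × 357 = 1071
    C–Cl: 1 × 321 = 321
    C–H: 9 × 427 = 3843
    Σ(formed) = 5235 kJ
  ΔH_2 = 5179 − 5235 = −56 kJ
ΔH_1 − ΔH_2 = −3216 kJ, so reaction 1 has the more negative ΔH; |ΔH_1 − ΔH_2| = 3216 kJ.

Reaction 1, by 3216 kJ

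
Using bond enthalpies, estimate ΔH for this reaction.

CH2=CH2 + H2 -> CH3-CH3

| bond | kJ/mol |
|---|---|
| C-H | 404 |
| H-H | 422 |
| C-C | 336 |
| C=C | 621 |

ΔH ≈ −101 kJ

Bonds broken (reactants):
  C-H: 4 × 404 = 1616
  C=C: 1 × 621 = 621
  H-H: 1 × 422 = 422
  Σ(broken) = 2659 kJ
Bonds formed (products):
  C-C: 1 × 336 = 336
  C-H: 6 × 404 = 2424
  Σ(formed) = 2760 kJ
ΔH = Σ(broken) − Σ(formed) = 2659 − 2760 = −101 kJ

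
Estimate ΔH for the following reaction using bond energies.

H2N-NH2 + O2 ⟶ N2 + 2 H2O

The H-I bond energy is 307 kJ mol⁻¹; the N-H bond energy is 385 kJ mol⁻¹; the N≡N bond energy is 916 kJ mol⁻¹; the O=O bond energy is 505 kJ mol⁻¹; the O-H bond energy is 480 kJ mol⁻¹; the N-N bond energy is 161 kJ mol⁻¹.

Bonds broken (reactants):
  N-H: 4 × 385 = 1540
  N-N: 1 × 161 = 161
  O=O: 1 × 505 = 505
  Σ(broken) = 2206 kJ
Bonds formed (products):
  N≡N: 1 × 916 = 916
  O-H: 4 × 480 = 1920
  Σ(formed) = 2836 kJ
ΔH = Σ(broken) − Σ(formed) = 2206 − 2836 = −630 kJ

ΔH ≈ −630 kJ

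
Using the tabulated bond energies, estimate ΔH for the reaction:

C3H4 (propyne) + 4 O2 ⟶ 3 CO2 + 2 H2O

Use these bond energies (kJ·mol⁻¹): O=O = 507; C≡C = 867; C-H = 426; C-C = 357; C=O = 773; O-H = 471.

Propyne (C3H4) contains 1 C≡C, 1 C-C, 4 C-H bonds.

ΔH ≈ −1566 kJ

Bonds broken (reactants):
  C≡C: 1 × 867 = 867
  C-C: 1 × 357 = 357
  C-H: 4 × 426 = 1704
  O=O: 4 × 507 = 2028
  Σ(broken) = 4956 kJ
Bonds formed (products):
  C=O: 6 × 773 = 4638
  O-H: 4 × 471 = 1884
  Σ(formed) = 6522 kJ
ΔH = Σ(broken) − Σ(formed) = 4956 − 6522 = −1566 kJ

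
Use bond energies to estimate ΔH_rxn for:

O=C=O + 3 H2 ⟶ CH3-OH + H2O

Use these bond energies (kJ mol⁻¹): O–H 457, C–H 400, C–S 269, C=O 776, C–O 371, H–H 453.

Bonds broken (reactants):
  C=O: 2 × 776 = 1552
  H–H: 3 × 453 = 1359
  Σ(broken) = 2911 kJ
Bonds formed (products):
  C–H: 3 × 400 = 1200
  C–O: 1 × 371 = 371
  O–H: 3 × 457 = 1371
  Σ(formed) = 2942 kJ
ΔH = Σ(broken) − Σ(formed) = 2911 − 2942 = −31 kJ

ΔH ≈ −31 kJ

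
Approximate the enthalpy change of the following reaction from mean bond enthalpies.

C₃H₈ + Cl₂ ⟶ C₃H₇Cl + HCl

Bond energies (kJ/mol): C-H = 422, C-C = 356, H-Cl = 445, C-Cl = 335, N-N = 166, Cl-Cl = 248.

Bonds broken (reactants):
  C-C: 2 × 356 = 712
  C-H: 8 × 422 = 3376
  Cl-Cl: 1 × 248 = 248
  Σ(broken) = 4336 kJ
Bonds formed (products):
  C-C: 2 × 356 = 712
  C-Cl: 1 × 335 = 335
  C-H: 7 × 422 = 2954
  H-Cl: 1 × 445 = 445
  Σ(formed) = 4446 kJ
ΔH = Σ(broken) − Σ(formed) = 4336 − 4446 = −110 kJ

ΔH ≈ −110 kJ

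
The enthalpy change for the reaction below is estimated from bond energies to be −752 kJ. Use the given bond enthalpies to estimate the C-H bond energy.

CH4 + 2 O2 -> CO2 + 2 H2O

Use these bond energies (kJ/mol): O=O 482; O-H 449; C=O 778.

Let D be the C-H bond energy.
Σ(broken) = 4×D + 2×482 = 964 + 4D
Σ(formed) = 2×778 + 4×449 = 3352
ΔH = Σ(broken) − Σ(formed) = (964 + 4D) − (3352) = −2388 + 4D
Setting this equal to −752 kJ gives 4D = 1636, so D = 409 kJ/mol.

D(C-H) ≈ 409 kJ/mol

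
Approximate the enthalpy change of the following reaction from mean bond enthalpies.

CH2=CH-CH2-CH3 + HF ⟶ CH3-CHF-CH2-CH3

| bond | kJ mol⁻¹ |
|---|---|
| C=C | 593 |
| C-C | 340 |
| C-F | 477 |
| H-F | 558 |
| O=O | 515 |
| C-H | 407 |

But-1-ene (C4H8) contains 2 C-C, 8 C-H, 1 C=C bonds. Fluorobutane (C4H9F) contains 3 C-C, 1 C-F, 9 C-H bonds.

ΔH ≈ −73 kJ

Bonds broken (reactants):
  C-C: 2 × 340 = 680
  C-H: 8 × 407 = 3256
  C=C: 1 × 593 = 593
  H-F: 1 × 558 = 558
  Σ(broken) = 5087 kJ
Bonds formed (products):
  C-C: 3 × 340 = 1020
  C-F: 1 × 477 = 477
  C-H: 9 × 407 = 3663
  Σ(formed) = 5160 kJ
ΔH = Σ(broken) − Σ(formed) = 5087 − 5160 = −73 kJ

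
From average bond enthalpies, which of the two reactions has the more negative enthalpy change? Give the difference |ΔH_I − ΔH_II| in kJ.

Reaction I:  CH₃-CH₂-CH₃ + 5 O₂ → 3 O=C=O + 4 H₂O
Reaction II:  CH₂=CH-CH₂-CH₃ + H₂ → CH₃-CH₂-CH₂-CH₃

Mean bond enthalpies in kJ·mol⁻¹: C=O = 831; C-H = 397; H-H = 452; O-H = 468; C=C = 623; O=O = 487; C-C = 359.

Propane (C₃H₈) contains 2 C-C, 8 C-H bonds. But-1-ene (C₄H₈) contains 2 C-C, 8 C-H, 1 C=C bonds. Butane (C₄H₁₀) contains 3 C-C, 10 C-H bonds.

Reaction I, by 2323 kJ

Reaction I:
  Bonds broken (reactants):
    C-C: 2 × 359 = 718
    C-H: 8 × 397 = 3176
    O=O: 5 × 487 = 2435
    Σ(broken) = 6329 kJ
  Bonds formed (products):
    C=O: 6 × 831 = 4986
    O-H: 8 × 468 = 3744
    Σ(formed) = 8730 kJ
  ΔH_I = 6329 − 8730 = −2401 kJ
Reaction II:
  Bonds broken (reactants):
    C-C: 2 × 359 = 718
    C-H: 8 × 397 = 3176
    C=C: 1 × 623 = 623
    H-H: 1 × 452 = 452
    Σ(broken) = 4969 kJ
  Bonds formed (products):
    C-C: 3 × 359 = 1077
    C-H: 10 × 397 = 3970
    Σ(formed) = 5047 kJ
  ΔH_II = 4969 − 5047 = −78 kJ
ΔH_I − ΔH_II = −2323 kJ, so reaction I has the more negative ΔH; |ΔH_I − ΔH_II| = 2323 kJ.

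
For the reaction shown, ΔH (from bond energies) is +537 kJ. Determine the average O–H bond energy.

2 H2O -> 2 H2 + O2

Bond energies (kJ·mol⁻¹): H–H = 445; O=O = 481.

D(O–H) ≈ 477 kJ/mol

Let D be the O–H bond energy.
Σ(broken) = 4×D = 4D
Σ(formed) = 2×445 + 1×481 = 1371
ΔH = Σ(broken) − Σ(formed) = (4D) − (1371) = −1371 + 4D
Setting this equal to +537 kJ gives 4D = 1908, so D = 477 kJ/mol.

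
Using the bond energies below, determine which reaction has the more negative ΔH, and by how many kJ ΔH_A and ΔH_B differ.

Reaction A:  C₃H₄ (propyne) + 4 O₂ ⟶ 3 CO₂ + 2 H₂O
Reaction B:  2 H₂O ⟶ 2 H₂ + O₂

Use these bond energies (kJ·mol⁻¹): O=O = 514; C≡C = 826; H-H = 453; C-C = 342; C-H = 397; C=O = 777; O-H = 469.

Reaction A, by 2182 kJ

Reaction A:
  Bonds broken (reactants):
    C≡C: 1 × 826 = 826
    C-C: 1 × 342 = 342
    C-H: 4 × 397 = 1588
    O=O: 4 × 514 = 2056
    Σ(broken) = 4812 kJ
  Bonds formed (products):
    C=O: 6 × 777 = 4662
    O-H: 4 × 469 = 1876
    Σ(formed) = 6538 kJ
  ΔH_A = 4812 − 6538 = −1726 kJ
Reaction B:
  Bonds broken (reactants):
    O-H: 4 × 469 = 1876
    Σ(broken) = 1876 kJ
  Bonds formed (products):
    H-H: 2 × 453 = 906
    O=O: 1 × 514 = 514
    Σ(formed) = 1420 kJ
  ΔH_B = 1876 − 1420 = +456 kJ
ΔH_A − ΔH_B = −2182 kJ, so reaction A has the more negative ΔH; |ΔH_A − ΔH_B| = 2182 kJ.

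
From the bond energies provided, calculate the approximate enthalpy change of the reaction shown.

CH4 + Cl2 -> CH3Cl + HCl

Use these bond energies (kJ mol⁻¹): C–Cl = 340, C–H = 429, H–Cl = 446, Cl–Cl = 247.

ΔH ≈ −110 kJ

Bonds broken (reactants):
  C–H: 4 × 429 = 1716
  Cl–Cl: 1 × 247 = 247
  Σ(broken) = 1963 kJ
Bonds formed (products):
  C–Cl: 1 × 340 = 340
  C–H: 3 × 429 = 1287
  H–Cl: 1 × 446 = 446
  Σ(formed) = 2073 kJ
ΔH = Σ(broken) − Σ(formed) = 1963 − 2073 = −110 kJ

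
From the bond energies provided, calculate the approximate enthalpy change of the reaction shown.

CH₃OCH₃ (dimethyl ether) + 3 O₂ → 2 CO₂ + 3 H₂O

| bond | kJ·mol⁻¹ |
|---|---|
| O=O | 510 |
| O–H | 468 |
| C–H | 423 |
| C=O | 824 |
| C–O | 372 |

ΔH ≈ −1292 kJ

Bonds broken (reactants):
  C–H: 6 × 423 = 2538
  C–O: 2 × 372 = 744
  O=O: 3 × 510 = 1530
  Σ(broken) = 4812 kJ
Bonds formed (products):
  C=O: 4 × 824 = 3296
  O–H: 6 × 468 = 2808
  Σ(formed) = 6104 kJ
ΔH = Σ(broken) − Σ(formed) = 4812 − 6104 = −1292 kJ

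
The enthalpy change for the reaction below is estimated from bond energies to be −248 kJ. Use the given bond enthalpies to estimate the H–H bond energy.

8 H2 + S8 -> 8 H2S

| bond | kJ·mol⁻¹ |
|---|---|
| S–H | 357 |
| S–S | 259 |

D(H–H) ≈ 424 kJ/mol

Let D be the H–H bond energy.
Σ(broken) = 8×D + 8×259 = 2072 + 8D
Σ(formed) = 16×357 = 5712
ΔH = Σ(broken) − Σ(formed) = (2072 + 8D) − (5712) = −3640 + 8D
Setting this equal to −248 kJ gives 8D = 3392, so D = 424 kJ/mol.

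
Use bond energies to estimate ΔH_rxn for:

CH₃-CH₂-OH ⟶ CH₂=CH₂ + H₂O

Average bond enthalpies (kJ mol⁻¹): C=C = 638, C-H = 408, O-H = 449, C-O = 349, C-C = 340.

ΔH ≈ +10 kJ

Bonds broken (reactants):
  C-C: 1 × 340 = 340
  C-H: 5 × 408 = 2040
  C-O: 1 × 349 = 349
  O-H: 1 × 449 = 449
  Σ(broken) = 3178 kJ
Bonds formed (products):
  C-H: 4 × 408 = 1632
  C=C: 1 × 638 = 638
  O-H: 2 × 449 = 898
  Σ(formed) = 3168 kJ
ΔH = Σ(broken) − Σ(formed) = 3178 − 3168 = +10 kJ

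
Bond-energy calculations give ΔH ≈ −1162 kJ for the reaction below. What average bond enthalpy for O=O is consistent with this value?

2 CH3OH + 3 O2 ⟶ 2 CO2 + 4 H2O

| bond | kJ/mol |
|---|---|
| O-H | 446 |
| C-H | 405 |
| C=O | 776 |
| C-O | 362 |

D(O=O) ≈ 488 kJ/mol

Let D be the O=O bond energy.
Σ(broken) = 6×405 + 2×362 + 2×446 + 3×D = 4046 + 3D
Σ(formed) = 4×776 + 8×446 = 6672
ΔH = Σ(broken) − Σ(formed) = (4046 + 3D) − (6672) = −2626 + 3D
Setting this equal to −1162 kJ gives 3D = 1464, so D = 488 kJ/mol.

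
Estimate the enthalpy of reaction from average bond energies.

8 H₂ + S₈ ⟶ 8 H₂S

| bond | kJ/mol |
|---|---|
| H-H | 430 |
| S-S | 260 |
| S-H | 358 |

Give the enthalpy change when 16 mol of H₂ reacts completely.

ΔH = −416 kJ

Bonds broken (reactants):
  H-H: 8 × 430 = 3440
  S-S: 8 × 260 = 2080
  Σ(broken) = 5520 kJ
Bonds formed (products):
  S-H: 16 × 358 = 5728
  Σ(formed) = 5728 kJ
ΔH = Σ(broken) − Σ(formed) = 5520 − 5728 = −208 kJ
For 2× the reaction as written: 2 × (−208) = −416 kJ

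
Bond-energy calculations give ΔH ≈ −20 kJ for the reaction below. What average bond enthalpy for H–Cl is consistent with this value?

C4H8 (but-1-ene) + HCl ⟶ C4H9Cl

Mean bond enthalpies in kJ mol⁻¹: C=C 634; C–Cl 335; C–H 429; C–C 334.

D(H–Cl) ≈ 444 kJ/mol

Let D be the H–Cl bond energy.
Σ(broken) = 2×334 + 8×429 + 1×634 + 1×D = 4734 + D
Σ(formed) = 3×334 + 1×335 + 9×429 = 5198
ΔH = Σ(broken) − Σ(formed) = (4734 + D) − (5198) = −464 + D
Setting this equal to −20 kJ gives D = 444 kJ/mol.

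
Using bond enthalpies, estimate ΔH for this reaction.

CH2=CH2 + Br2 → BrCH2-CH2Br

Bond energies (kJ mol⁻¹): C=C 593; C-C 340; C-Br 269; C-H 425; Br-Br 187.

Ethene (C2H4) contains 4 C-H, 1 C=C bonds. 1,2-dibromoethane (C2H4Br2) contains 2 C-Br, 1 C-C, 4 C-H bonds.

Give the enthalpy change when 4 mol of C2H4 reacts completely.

Bonds broken (reactants):
  Br-Br: 1 × 187 = 187
  C-H: 4 × 425 = 1700
  C=C: 1 × 593 = 593
  Σ(broken) = 2480 kJ
Bonds formed (products):
  C-Br: 2 × 269 = 538
  C-C: 1 × 340 = 340
  C-H: 4 × 425 = 1700
  Σ(formed) = 2578 kJ
ΔH = Σ(broken) − Σ(formed) = 2480 − 2578 = −98 kJ
For 4× the reaction as written: 4 × (−98) = −392 kJ

ΔH = −392 kJ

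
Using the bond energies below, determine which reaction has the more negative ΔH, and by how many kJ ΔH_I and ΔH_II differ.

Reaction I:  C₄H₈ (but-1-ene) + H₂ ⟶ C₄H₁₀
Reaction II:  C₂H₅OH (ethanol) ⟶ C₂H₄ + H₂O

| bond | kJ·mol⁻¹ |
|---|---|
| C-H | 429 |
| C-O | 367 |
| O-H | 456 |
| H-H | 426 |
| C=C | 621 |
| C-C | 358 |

Reaction I:
  Bonds broken (reactants):
    C-C: 2 × 358 = 716
    C-H: 8 × 429 = 3432
    C=C: 1 × 621 = 621
    H-H: 1 × 426 = 426
    Σ(broken) = 5195 kJ
  Bonds formed (products):
    C-C: 3 × 358 = 1074
    C-H: 10 × 429 = 4290
    Σ(formed) = 5364 kJ
  ΔH_I = 5195 − 5364 = −169 kJ
Reaction II:
  Bonds broken (reactants):
    C-C: 1 × 358 = 358
    C-H: 5 × 429 = 2145
    C-O: 1 × 367 = 367
    O-H: 1 × 456 = 456
    Σ(broken) = 3326 kJ
  Bonds formed (products):
    C-H: 4 × 429 = 1716
    C=C: 1 × 621 = 621
    O-H: 2 × 456 = 912
    Σ(formed) = 3249 kJ
  ΔH_II = 3326 − 3249 = +77 kJ
ΔH_I − ΔH_II = −246 kJ, so reaction I has the more negative ΔH; |ΔH_I − ΔH_II| = 246 kJ.

Reaction I, by 246 kJ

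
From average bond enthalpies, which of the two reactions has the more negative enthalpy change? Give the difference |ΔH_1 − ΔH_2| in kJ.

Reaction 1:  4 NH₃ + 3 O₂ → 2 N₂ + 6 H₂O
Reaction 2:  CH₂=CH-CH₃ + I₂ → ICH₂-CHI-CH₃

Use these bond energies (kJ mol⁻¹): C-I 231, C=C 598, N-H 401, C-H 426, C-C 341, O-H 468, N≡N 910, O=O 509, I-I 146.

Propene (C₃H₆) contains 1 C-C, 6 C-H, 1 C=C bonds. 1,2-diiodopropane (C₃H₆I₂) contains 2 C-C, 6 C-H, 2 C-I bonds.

Reaction 1, by 1038 kJ

Reaction 1:
  Bonds broken (reactants):
    N-H: 12 × 401 = 4812
    O=O: 3 × 509 = 1527
    Σ(broken) = 6339 kJ
  Bonds formed (products):
    N≡N: 2 × 910 = 1820
    O-H: 12 × 468 = 5616
    Σ(formed) = 7436 kJ
  ΔH_1 = 6339 − 7436 = −1097 kJ
Reaction 2:
  Bonds broken (reactants):
    C-C: 1 × 341 = 341
    C-H: 6 × 426 = 2556
    C=C: 1 × 598 = 598
    I-I: 1 × 146 = 146
    Σ(broken) = 3641 kJ
  Bonds formed (products):
    C-C: 2 × 341 = 682
    C-H: 6 × 426 = 2556
    C-I: 2 × 231 = 462
    Σ(formed) = 3700 kJ
  ΔH_2 = 3641 − 3700 = −59 kJ
ΔH_1 − ΔH_2 = −1038 kJ, so reaction 1 has the more negative ΔH; |ΔH_1 − ΔH_2| = 1038 kJ.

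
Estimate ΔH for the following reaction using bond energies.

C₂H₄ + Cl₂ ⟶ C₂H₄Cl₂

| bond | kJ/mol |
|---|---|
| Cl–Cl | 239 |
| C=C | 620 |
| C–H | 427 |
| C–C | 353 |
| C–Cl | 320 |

Bonds broken (reactants):
  C–H: 4 × 427 = 1708
  C=C: 1 × 620 = 620
  Cl–Cl: 1 × 239 = 239
  Σ(broken) = 2567 kJ
Bonds formed (products):
  C–C: 1 × 353 = 353
  C–Cl: 2 × 320 = 640
  C–H: 4 × 427 = 1708
  Σ(formed) = 2701 kJ
ΔH = Σ(broken) − Σ(formed) = 2567 − 2701 = −134 kJ

ΔH ≈ −134 kJ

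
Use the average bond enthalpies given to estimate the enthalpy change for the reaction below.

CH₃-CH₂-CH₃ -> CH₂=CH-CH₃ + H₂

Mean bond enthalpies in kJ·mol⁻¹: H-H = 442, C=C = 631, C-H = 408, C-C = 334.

Bonds broken (reactants):
  C-C: 2 × 334 = 668
  C-H: 8 × 408 = 3264
  Σ(broken) = 3932 kJ
Bonds formed (products):
  C-C: 1 × 334 = 334
  C-H: 6 × 408 = 2448
  C=C: 1 × 631 = 631
  H-H: 1 × 442 = 442
  Σ(formed) = 3855 kJ
ΔH = Σ(broken) − Σ(formed) = 3932 − 3855 = +77 kJ

ΔH ≈ +77 kJ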